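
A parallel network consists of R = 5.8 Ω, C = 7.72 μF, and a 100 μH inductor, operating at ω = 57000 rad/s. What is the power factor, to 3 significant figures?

0.546

X_L = ωL = 5.70 Ω
X_C = 1/(ωC) = 2.27 Ω
Parallel: admittances add. Y = 1/R + 1/(jωL) + jωC
Y = (0.172 + j0.265) S
|Y| = 0.316 S → |Z| = 1/|Y| = 3.17 Ω, ∠Z = −∠Y = -56.9°
cos φ = cos(-56.9°) = 0.546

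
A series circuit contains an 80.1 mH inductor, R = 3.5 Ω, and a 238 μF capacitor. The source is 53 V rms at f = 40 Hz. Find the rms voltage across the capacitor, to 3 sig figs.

ω = 2πf = 251.3 rad/s
X_L = ωL = 20.1 Ω
X_C = 1/(ωC) = 16.7 Ω
Net reactance X = X_L − X_C = 3.41 Ω
Z = 3.50 + j3.41 Ω
|Z| = √(3.50² + 3.41²) = 4.89 Ω
I = V/|Z| = 10.8 A
V_C = I·|Z_C| = 10.8 × 16.7 = 181 V

181 V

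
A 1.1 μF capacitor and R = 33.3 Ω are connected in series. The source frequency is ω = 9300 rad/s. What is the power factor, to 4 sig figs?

X_C = 1/(ωC) = 97.75 Ω
Z = 33.30 − j97.75 Ω
|Z| = √(33.30² + 97.75²) = 103.3 Ω
∠Z = arctan(-97.75/33.30) = -71.19°
cos φ = cos(-71.19°) = 0.3225

0.3225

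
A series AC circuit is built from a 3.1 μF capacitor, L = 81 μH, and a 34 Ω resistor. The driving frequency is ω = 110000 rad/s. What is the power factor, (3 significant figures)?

X_L = ωL = 8.91 Ω
X_C = 1/(ωC) = 2.93 Ω
Net reactance X = X_L − X_C = 5.98 Ω
Z = 34.0 + j5.98 Ω
|Z| = √(34.0² + 5.98²) = 34.5 Ω
∠Z = arctan(5.98/34.0) = 9.97°
cos φ = cos(9.97°) = 0.985

0.985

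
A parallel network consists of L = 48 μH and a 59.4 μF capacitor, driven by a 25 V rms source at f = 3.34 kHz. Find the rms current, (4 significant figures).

ω = 2πf = 20990 rad/s
X_L = ωL = 1.007 Ω
X_C = 1/(ωC) = 0.8022 Ω
Parallel: admittances add. Y = 1/(jωL) + jωC
Y = (0 + j0.2538) S
|Y| = 0.2538 S → |Z| = 1/|Y| = 3.940 Ω, ∠Z = −∠Y = -90.00°
I = V/|Z| = 25/3.940 = 6.346 A

6.346 A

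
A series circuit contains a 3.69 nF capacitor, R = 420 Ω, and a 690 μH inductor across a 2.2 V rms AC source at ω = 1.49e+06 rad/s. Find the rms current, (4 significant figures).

X_L = ωL = 1028 Ω
X_C = 1/(ωC) = 181.9 Ω
Net reactance X = X_L − X_C = 846.2 Ω
Z = 420.0 + j846.2 Ω
|Z| = √(420.0² + 846.2²) = 944.7 Ω
I = V/|Z| = 2.2/944.7 = 2.329 mA

2.329 mA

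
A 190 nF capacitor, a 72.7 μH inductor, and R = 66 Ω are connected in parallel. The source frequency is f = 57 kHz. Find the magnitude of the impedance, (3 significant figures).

ω = 2πf = 358100 rad/s
X_L = ωL = 26.0 Ω
X_C = 1/(ωC) = 14.7 Ω
Parallel: admittances add. Y = 1/R + 1/(jωL) + jωC
Y = (0.0152 + j0.0296) S
|Y| = 0.0333 S → |Z| = 1/|Y| = 30.0 Ω, ∠Z = −∠Y = -62.9°

30.0 Ω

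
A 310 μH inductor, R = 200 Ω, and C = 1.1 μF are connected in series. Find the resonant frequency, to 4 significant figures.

ω₀ = 1/√(LC) = 1/√(0.00031 × 1.1e-06) = 54150 rad/s
f₀ = ω₀/(2π) = 8.619 kHz

8.619 kHz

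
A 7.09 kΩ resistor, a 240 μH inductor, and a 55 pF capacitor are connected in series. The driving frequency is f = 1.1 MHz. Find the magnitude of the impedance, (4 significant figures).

7156 Ω

ω = 2πf = 6.912e+06 rad/s
X_L = ωL = 1659 Ω
X_C = 1/(ωC) = 2631 Ω
Net reactance X = X_L − X_C = -971.9 Ω
Z = 7090 − j971.9 Ω
|Z| = √(7090² + 971.9²) = 7156 Ω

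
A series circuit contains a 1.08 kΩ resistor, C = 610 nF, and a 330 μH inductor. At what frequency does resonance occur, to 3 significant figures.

ω₀ = 1/√(LC) = 1/√(0.00033 × 6.1e-07) = 70480 rad/s
f₀ = ω₀/(2π) = 11.2 kHz

11.2 kHz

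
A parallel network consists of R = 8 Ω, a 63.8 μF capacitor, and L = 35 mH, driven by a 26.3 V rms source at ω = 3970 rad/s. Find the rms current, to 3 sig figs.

X_L = ωL = 139 Ω
X_C = 1/(ωC) = 3.95 Ω
Parallel: admittances add. Y = 1/R + 1/(jωL) + jωC
Y = (0.125 + j0.246) S
|Y| = 0.276 S → |Z| = 1/|Y| = 3.62 Ω, ∠Z = −∠Y = -63.1°
I = V/|Z| = 26.3/3.62 = 7.26 A

7.26 A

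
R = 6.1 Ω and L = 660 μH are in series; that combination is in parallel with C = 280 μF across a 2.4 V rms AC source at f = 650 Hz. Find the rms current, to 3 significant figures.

ω = 2πf = 4084 rad/s
X_L = ωL = 2.70 Ω
X_C = 1/(ωC) = 0.874 Ω
Branch 1 (R+jX_L): Z₁ = 6.10 + j2.70 Ω, |Z₁| = 6.67 Ω
Branch 2 (−jX_C): Z₂ = −j0.874 Ω
Parallel: Z = Z₁Z₂/(Z₁+Z₂), |Z| = 0.916 Ω, ∠Z = -82.8°
I = V/|Z| = 2.4/0.916 = 2.62 A

2.62 A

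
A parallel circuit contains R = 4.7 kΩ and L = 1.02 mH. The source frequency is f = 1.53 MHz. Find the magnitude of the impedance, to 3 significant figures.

ω = 2πf = 9.613e+06 rad/s
X_L = ωL = 9810 Ω
Parallel: admittances add. Y = 1/R + 1/(jωL)
Y = (0.000213 − j0.000102) S
|Y| = 0.000236 S → |Z| = 1/|Y| = 4240 Ω, ∠Z = −∠Y = 25.6°

4240 Ω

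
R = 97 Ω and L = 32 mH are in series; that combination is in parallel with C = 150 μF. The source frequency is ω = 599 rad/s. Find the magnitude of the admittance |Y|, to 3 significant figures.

88.4 mS

X_L = ωL = 19.2 Ω
X_C = 1/(ωC) = 11.1 Ω
Branch 1 (R+jX_L): Z₁ = 97.0 + j19.2 Ω, |Z₁| = 98.9 Ω
Branch 2 (−jX_C): Z₂ = −j11.1 Ω
Parallel: Z = Z₁Z₂/(Z₁+Z₂), |Z| = 11.3 Ω, ∠Z = -83.6°
|Y| = 1/|Z| = 88.4 mS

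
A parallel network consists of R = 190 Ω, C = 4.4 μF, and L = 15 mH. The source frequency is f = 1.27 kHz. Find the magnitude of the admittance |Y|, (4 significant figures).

ω = 2πf = 7980 rad/s
X_L = ωL = 119.7 Ω
X_C = 1/(ωC) = 28.48 Ω
Parallel: admittances add. Y = 1/R + 1/(jωL) + jωC
Y = (0.005263 + j0.02676) S
|Y| = 0.02727 S → |Z| = 1/|Y| = 36.67 Ω, ∠Z = −∠Y = -78.87°

27.27 mS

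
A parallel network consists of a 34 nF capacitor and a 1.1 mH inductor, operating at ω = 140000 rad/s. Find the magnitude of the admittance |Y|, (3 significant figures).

X_L = ωL = 154 Ω
X_C = 1/(ωC) = 210 Ω
Parallel: admittances add. Y = 1/(jωL) + jωC
Y = (0 − j0.00173) S
|Y| = 0.00173 S → |Z| = 1/|Y| = 577 Ω, ∠Z = −∠Y = 90.0°

1.73 mS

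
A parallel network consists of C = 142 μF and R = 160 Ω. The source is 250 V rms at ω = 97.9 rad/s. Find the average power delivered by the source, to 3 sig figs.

X_C = 1/(ωC) = 71.9 Ω
Parallel: admittances add. Y = 1/R + jωC
Y = (0.00625 + j0.0139) S
|Y| = 0.0152 S → |Z| = 1/|Y| = 65.6 Ω, ∠Z = −∠Y = -65.8°
I = V/|Z| = 3.81 A
P = VI cos φ = 250 × 3.81 × cos(-65.8°) = 391 W

391 W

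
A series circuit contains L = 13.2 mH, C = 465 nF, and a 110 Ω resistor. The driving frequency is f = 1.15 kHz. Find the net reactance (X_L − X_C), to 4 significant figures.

ω = 2πf = 7226 rad/s
X_L = ωL = 95.38 Ω
X_C = 1/(ωC) = 297.6 Ω
X = 95.38 − 297.6 = -202.2 Ω

-202.2 Ω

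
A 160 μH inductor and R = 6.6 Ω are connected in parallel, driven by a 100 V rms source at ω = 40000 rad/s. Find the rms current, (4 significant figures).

X_L = ωL = 6.400 Ω
Parallel: admittances add. Y = 1/R + 1/(jωL)
Y = (0.1515 − j0.1562) S
|Y| = 0.2176 S → |Z| = 1/|Y| = 4.595 Ω, ∠Z = −∠Y = 45.88°
I = V/|Z| = 100/4.595 = 21.76 A

21.76 A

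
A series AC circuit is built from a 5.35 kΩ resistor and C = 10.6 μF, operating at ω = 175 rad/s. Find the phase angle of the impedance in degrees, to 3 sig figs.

X_C = 1/(ωC) = 539 Ω
Z = 5350 − j539 Ω
|Z| = √(5350² + 539²) = 5380 Ω
∠Z = arctan(-539/5350) = -5.75°

-5.75°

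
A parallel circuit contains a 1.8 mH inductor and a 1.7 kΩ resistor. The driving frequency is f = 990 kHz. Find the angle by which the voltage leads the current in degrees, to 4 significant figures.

ω = 2πf = 6.22e+06 rad/s
X_L = ωL = 11200 Ω
Parallel: admittances add. Y = 1/R + 1/(jωL)
Y = (0.0005882 − j8.931e-05) S
|Y| = 0.0005950 S → |Z| = 1/|Y| = 1681 Ω, ∠Z = −∠Y = 8.633°

8.633°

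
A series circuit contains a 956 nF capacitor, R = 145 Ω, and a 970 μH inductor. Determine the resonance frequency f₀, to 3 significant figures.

5.23 kHz

ω₀ = 1/√(LC) = 1/√(0.00097 × 9.56e-07) = 32840 rad/s
f₀ = ω₀/(2π) = 5.23 kHz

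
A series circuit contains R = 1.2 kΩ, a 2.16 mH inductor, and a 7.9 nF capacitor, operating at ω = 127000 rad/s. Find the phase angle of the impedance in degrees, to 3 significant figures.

-31.0°

X_L = ωL = 274 Ω
X_C = 1/(ωC) = 997 Ω
Net reactance X = X_L − X_C = -722 Ω
Z = 1200 − j722 Ω
|Z| = √(1200² + 722²) = 1400 Ω
∠Z = arctan(-722/1200) = -31.0°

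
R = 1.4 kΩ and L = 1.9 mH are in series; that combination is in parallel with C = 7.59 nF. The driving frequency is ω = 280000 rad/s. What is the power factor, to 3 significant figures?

0.314

X_L = ωL = 532 Ω
X_C = 1/(ωC) = 471 Ω
Branch 1 (R+jX_L): Z₁ = 1400 + j532 Ω, |Z₁| = 1500 Ω
Branch 2 (−jX_C): Z₂ = −j471 Ω
Parallel: Z = Z₁Z₂/(Z₁+Z₂), |Z| = 503 Ω, ∠Z = -71.7°
cos φ = cos(-71.7°) = 0.314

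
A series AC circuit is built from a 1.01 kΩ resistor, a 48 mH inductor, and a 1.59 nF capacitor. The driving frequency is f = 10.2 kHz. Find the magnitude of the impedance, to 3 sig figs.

ω = 2πf = 64090 rad/s
X_L = ωL = 3080 Ω
X_C = 1/(ωC) = 9810 Ω
Net reactance X = X_L − X_C = -6740 Ω
Z = 1010 − j6740 Ω
|Z| = √(1010² + 6740²) = 6810 Ω

6810 Ω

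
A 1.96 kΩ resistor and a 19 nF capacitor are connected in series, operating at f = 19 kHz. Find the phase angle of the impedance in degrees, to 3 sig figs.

ω = 2πf = 119400 rad/s
X_C = 1/(ωC) = 441 Ω
Z = 1960 − j441 Ω
|Z| = √(1960² + 441²) = 2010 Ω
∠Z = arctan(-441/1960) = -12.7°

-12.7°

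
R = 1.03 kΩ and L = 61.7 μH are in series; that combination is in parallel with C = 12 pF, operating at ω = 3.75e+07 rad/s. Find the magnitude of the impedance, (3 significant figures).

X_L = ωL = 2310 Ω
X_C = 1/(ωC) = 2220 Ω
Branch 1 (R+jX_L): Z₁ = 1030 + j2310 Ω, |Z₁| = 2530 Ω
Branch 2 (−jX_C): Z₂ = −j2220 Ω
Parallel: Z = Z₁Z₂/(Z₁+Z₂), |Z| = 5440 Ω, ∠Z = -29.1°

5440 Ω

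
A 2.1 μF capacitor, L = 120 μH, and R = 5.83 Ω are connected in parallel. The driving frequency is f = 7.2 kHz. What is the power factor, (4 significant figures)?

0.8872

ω = 2πf = 45240 rad/s
X_L = ωL = 5.429 Ω
X_C = 1/(ωC) = 10.53 Ω
Parallel: admittances add. Y = 1/R + 1/(jωL) + jωC
Y = (0.1715 − j0.08921) S
|Y| = 0.1933 S → |Z| = 1/|Y| = 5.172 Ω, ∠Z = −∠Y = 27.48°
cos φ = cos(27.48°) = 0.8872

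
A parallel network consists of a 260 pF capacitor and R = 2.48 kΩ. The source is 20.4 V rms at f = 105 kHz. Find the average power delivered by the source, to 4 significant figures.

167.8 mW

ω = 2πf = 659700 rad/s
X_C = 1/(ωC) = 5830 Ω
Parallel: admittances add. Y = 1/R + jωC
Y = (0.0004032 + j0.0001715) S
|Y| = 0.0004382 S → |Z| = 1/|Y| = 2282 Ω, ∠Z = −∠Y = -23.04°
I = V/|Z| = 8.939 mA
P = VI cos φ = 20.4 × 0.008939 × cos(-23.04°) = 167.8 mW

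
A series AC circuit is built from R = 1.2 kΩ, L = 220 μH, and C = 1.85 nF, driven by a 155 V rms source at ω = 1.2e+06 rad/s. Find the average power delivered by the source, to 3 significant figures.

19.5 W

X_L = ωL = 264 Ω
X_C = 1/(ωC) = 450 Ω
Net reactance X = X_L − X_C = -186 Ω
Z = 1200 − j186 Ω
|Z| = √(1200² + 186²) = 1210 Ω
∠Z = arctan(-186/1200) = -8.83°
I = V/|Z| = 128 mA
P = VI cos φ = 155 × 0.128 × cos(-8.83°) = 19.5 W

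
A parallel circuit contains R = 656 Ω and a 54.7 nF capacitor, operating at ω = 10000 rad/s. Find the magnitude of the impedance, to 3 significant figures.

617 Ω

X_C = 1/(ωC) = 1830 Ω
Parallel: admittances add. Y = 1/R + jωC
Y = (0.00152 + j0.000547) S
|Y| = 0.00162 S → |Z| = 1/|Y| = 617 Ω, ∠Z = −∠Y = -19.7°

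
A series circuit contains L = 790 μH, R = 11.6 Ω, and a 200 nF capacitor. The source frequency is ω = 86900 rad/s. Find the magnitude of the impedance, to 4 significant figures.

X_L = ωL = 68.65 Ω
X_C = 1/(ωC) = 57.54 Ω
Net reactance X = X_L − X_C = 11.11 Ω
Z = 11.60 + j11.11 Ω
|Z| = √(11.60² + 11.11²) = 16.06 Ω

16.06 Ω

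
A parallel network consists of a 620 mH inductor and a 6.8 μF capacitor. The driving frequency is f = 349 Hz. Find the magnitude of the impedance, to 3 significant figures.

70.5 Ω

ω = 2πf = 2193 rad/s
X_L = ωL = 1360 Ω
X_C = 1/(ωC) = 67.1 Ω
Parallel: admittances add. Y = 1/(jωL) + jωC
Y = (0 + j0.0142) S
|Y| = 0.0142 S → |Z| = 1/|Y| = 70.5 Ω, ∠Z = −∠Y = -90.0°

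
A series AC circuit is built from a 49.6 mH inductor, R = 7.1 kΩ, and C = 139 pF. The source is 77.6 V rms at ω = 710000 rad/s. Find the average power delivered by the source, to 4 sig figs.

X_L = ωL = 35220 Ω
X_C = 1/(ωC) = 10130 Ω
Net reactance X = X_L − X_C = 25080 Ω
Z = 7100 + j25080 Ω
|Z| = √(7100² + 25080²) = 26070 Ω
∠Z = arctan(25080/7100) = 74.20°
I = V/|Z| = 2.977 mA
P = VI cos φ = 77.6 × 0.002977 × cos(74.20°) = 62.91 mW

62.91 mW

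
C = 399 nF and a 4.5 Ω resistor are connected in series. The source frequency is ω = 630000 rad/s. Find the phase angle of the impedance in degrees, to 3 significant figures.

X_C = 1/(ωC) = 3.98 Ω
Z = 4.50 − j3.98 Ω
|Z| = √(4.50² + 3.98²) = 6.01 Ω
∠Z = arctan(-3.98/4.50) = -41.5°

-41.5°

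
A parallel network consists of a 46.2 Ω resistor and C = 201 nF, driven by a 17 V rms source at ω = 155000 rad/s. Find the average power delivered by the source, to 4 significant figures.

6.255 W

X_C = 1/(ωC) = 32.10 Ω
Parallel: admittances add. Y = 1/R + jωC
Y = (0.02165 + j0.03116) S
|Y| = 0.03794 S → |Z| = 1/|Y| = 26.36 Ω, ∠Z = −∠Y = -55.21°
I = V/|Z| = 644.9 mA
P = VI cos φ = 17 × 0.6449 × cos(-55.21°) = 6.255 W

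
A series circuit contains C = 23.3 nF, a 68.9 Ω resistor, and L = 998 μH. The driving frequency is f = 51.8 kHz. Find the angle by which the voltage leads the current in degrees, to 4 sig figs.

ω = 2πf = 325500 rad/s
X_L = ωL = 324.8 Ω
X_C = 1/(ωC) = 131.9 Ω
Net reactance X = X_L − X_C = 193.0 Ω
Z = 68.90 + j193.0 Ω
|Z| = √(68.90² + 193.0²) = 204.9 Ω
∠Z = arctan(193.0/68.90) = 70.35°

70.35°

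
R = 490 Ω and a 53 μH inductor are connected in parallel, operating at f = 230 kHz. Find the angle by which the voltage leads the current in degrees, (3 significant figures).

ω = 2πf = 1.445e+06 rad/s
X_L = ωL = 76.6 Ω
Parallel: admittances add. Y = 1/R + 1/(jωL)
Y = (0.00204 − j0.0131) S
|Y| = 0.0132 S → |Z| = 1/|Y| = 75.7 Ω, ∠Z = −∠Y = 81.1°

81.1°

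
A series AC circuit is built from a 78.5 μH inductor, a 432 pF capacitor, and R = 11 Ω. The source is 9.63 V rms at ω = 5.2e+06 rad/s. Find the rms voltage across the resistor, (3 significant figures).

X_L = ωL = 408 Ω
X_C = 1/(ωC) = 445 Ω
Net reactance X = X_L − X_C = -37.0 Ω
Z = 11.0 − j37.0 Ω
|Z| = √(11.0² + 37.0²) = 38.6 Ω
I = V/|Z| = 250 mA
V_R = I·|Z_R| = 0.250 × 11.0 = 2.75 V

2.75 V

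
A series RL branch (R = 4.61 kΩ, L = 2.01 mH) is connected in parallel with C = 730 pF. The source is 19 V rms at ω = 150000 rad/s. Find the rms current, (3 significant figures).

X_L = ωL = 302 Ω
X_C = 1/(ωC) = 9130 Ω
Branch 1 (R+jX_L): Z₁ = 4610 + j302 Ω, |Z₁| = 4620 Ω
Branch 2 (−jX_C): Z₂ = −j9130 Ω
Parallel: Z = Z₁Z₂/(Z₁+Z₂), |Z| = 4240 Ω, ∠Z = -23.8°
I = V/|Z| = 19/4240 = 4.49 mA

4.49 mA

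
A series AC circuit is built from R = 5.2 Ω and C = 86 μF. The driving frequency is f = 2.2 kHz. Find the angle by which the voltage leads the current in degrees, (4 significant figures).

-9.189°

ω = 2πf = 13820 rad/s
X_C = 1/(ωC) = 0.8412 Ω
Z = 5.200 − j0.8412 Ω
|Z| = √(5.200² + 0.8412²) = 5.268 Ω
∠Z = arctan(-0.8412/5.200) = -9.189°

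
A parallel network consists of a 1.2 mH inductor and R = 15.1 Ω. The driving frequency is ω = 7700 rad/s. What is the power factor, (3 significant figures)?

X_L = ωL = 9.24 Ω
Parallel: admittances add. Y = 1/R + 1/(jωL)
Y = (0.0662 − j0.108) S
|Y| = 0.127 S → |Z| = 1/|Y| = 7.88 Ω, ∠Z = −∠Y = 58.5°
cos φ = cos(58.5°) = 0.522

0.522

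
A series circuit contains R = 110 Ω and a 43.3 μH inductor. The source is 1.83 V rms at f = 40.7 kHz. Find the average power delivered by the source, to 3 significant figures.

ω = 2πf = 255700 rad/s
X_L = ωL = 11.1 Ω
Z = 110 + j11.1 Ω
|Z| = √(110² + 11.1²) = 111 Ω
∠Z = arctan(11.1/110) = 5.75°
I = V/|Z| = 16.6 mA
P = VI cos φ = 1.83 × 0.0166 × cos(5.75°) = 30.1 mW

30.1 mW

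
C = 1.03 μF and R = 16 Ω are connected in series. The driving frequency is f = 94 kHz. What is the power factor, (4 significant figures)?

ω = 2πf = 590600 rad/s
X_C = 1/(ωC) = 1.644 Ω
Z = 16.00 − j1.644 Ω
|Z| = √(16.00² + 1.644²) = 16.08 Ω
∠Z = arctan(-1.644/16.00) = -5.866°
cos φ = cos(-5.866°) = 0.9948

0.9948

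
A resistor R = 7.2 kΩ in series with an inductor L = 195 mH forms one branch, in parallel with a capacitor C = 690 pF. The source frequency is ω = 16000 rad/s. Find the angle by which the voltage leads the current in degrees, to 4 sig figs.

X_L = ωL = 3120 Ω
X_C = 1/(ωC) = 90580 Ω
Branch 1 (R+jX_L): Z₁ = 7200 + j3120 Ω, |Z₁| = 7847 Ω
Branch 2 (−jX_C): Z₂ = −j90580 Ω
Parallel: Z = Z₁Z₂/(Z₁+Z₂), |Z| = 8099 Ω, ∠Z = 18.72°

18.72°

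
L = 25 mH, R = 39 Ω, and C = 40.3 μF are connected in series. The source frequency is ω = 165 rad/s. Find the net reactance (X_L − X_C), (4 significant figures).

-146.3 Ω

X_L = ωL = 4.125 Ω
X_C = 1/(ωC) = 150.4 Ω
X = 4.125 − 150.4 = -146.3 Ω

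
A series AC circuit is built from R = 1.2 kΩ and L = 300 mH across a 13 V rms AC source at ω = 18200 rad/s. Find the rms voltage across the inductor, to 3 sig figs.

12.7 V

X_L = ωL = 5460 Ω
Z = 1200 + j5460 Ω
|Z| = √(1200² + 5460²) = 5590 Ω
I = V/|Z| = 2.33 mA
V_L = I·|Z_L| = 0.00233 × 5460 = 12.7 V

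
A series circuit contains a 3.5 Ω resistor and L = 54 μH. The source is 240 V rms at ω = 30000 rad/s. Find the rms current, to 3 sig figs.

62.2 A

X_L = ωL = 1.62 Ω
Z = 3.50 + j1.62 Ω
|Z| = √(3.50² + 1.62²) = 3.86 Ω
I = V/|Z| = 240/3.86 = 62.2 A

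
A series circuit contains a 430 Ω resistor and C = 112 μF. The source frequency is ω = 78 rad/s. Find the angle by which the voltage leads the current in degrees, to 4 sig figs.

-14.91°

X_C = 1/(ωC) = 114.5 Ω
Z = 430.0 − j114.5 Ω
|Z| = √(430.0² + 114.5²) = 445.0 Ω
∠Z = arctan(-114.5/430.0) = -14.91°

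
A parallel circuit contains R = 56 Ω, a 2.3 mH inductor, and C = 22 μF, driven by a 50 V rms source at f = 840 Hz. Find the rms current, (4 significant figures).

ω = 2πf = 5278 rad/s
X_L = ωL = 12.14 Ω
X_C = 1/(ωC) = 8.612 Ω
Parallel: admittances add. Y = 1/R + 1/(jωL) + jωC
Y = (0.01786 + j0.03373) S
|Y| = 0.03817 S → |Z| = 1/|Y| = 26.20 Ω, ∠Z = −∠Y = -62.11°
I = V/|Z| = 50/26.20 = 1.908 A

1.908 A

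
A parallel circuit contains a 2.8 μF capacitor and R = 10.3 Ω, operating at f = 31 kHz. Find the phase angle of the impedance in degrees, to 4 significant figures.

ω = 2πf = 194800 rad/s
X_C = 1/(ωC) = 1.834 Ω
Parallel: admittances add. Y = 1/R + jωC
Y = (0.09709 + j0.5454) S
|Y| = 0.5540 S → |Z| = 1/|Y| = 1.805 Ω, ∠Z = −∠Y = -79.91°

-79.91°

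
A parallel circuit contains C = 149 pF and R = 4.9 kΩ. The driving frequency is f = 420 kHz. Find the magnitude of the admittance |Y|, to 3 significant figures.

ω = 2πf = 2.639e+06 rad/s
X_C = 1/(ωC) = 2540 Ω
Parallel: admittances add. Y = 1/R + jωC
Y = (0.000204 + j0.000393) S
|Y| = 0.000443 S → |Z| = 1/|Y| = 2260 Ω, ∠Z = −∠Y = -62.6°

443 μS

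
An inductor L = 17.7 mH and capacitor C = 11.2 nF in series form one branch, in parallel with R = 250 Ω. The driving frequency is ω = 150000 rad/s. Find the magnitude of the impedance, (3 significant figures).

X_L = ωL = 2660 Ω
X_C = 1/(ωC) = 595 Ω
Branch 1: Z₁ = R = 250 Ω
Branch 2 (series LC): Z₂ = j(X_L − X_C) = j2060 Ω
Parallel: Z = Z₁Z₂/(Z₁+Z₂), |Z| = 248 Ω, ∠Z = 6.92°

248 Ω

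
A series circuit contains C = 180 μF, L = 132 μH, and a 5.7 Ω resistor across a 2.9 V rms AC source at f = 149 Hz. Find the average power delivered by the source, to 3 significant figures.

ω = 2πf = 936.2 rad/s
X_L = ωL = 0.124 Ω
X_C = 1/(ωC) = 5.93 Ω
Net reactance X = X_L − X_C = -5.81 Ω
Z = 5.70 − j5.81 Ω
|Z| = √(5.70² + 5.81²) = 8.14 Ω
∠Z = arctan(-5.81/5.70) = -45.6°
I = V/|Z| = 356 mA
P = VI cos φ = 2.9 × 0.356 × cos(-45.6°) = 724 mW

724 mW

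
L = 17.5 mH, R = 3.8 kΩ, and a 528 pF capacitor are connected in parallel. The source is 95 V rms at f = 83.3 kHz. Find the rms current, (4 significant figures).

ω = 2πf = 523400 rad/s
X_L = ωL = 9159 Ω
X_C = 1/(ωC) = 3619 Ω
Parallel: admittances add. Y = 1/R + 1/(jωL) + jωC
Y = (0.0002632 + j0.0001672) S
|Y| = 0.0003118 S → |Z| = 1/|Y| = 3208 Ω, ∠Z = −∠Y = -32.43°
I = V/|Z| = 95/3208 = 29.62 mA

29.62 mA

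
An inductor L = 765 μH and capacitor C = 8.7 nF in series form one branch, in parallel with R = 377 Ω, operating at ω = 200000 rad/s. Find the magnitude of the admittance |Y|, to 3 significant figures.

3.56 mS

X_L = ωL = 153 Ω
X_C = 1/(ωC) = 575 Ω
Branch 1: Z₁ = R = 377 Ω
Branch 2 (series LC): Z₂ = j(X_L − X_C) = −j422 Ω
Parallel: Z = Z₁Z₂/(Z₁+Z₂), |Z| = 281 Ω, ∠Z = -41.8°
|Y| = 1/|Z| = 3.56 mS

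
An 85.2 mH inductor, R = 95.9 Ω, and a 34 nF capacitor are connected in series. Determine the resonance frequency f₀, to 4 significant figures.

2.957 kHz

ω₀ = 1/√(LC) = 1/√(0.0852 × 3.4e-08) = 18580 rad/s
f₀ = ω₀/(2π) = 2.957 kHz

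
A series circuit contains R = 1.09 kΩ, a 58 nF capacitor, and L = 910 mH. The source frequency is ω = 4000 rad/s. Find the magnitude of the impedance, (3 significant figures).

X_L = ωL = 3640 Ω
X_C = 1/(ωC) = 4310 Ω
Net reactance X = X_L − X_C = -670 Ω
Z = 1090 − j670 Ω
|Z| = √(1090² + 670²) = 1280 Ω

1280 Ω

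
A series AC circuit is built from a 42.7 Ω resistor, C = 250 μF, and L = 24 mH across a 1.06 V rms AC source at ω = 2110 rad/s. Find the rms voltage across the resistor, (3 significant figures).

0.698 V

X_L = ωL = 50.6 Ω
X_C = 1/(ωC) = 1.90 Ω
Net reactance X = X_L − X_C = 48.7 Ω
Z = 42.7 + j48.7 Ω
|Z| = √(42.7² + 48.7²) = 64.8 Ω
I = V/|Z| = 16.4 mA
V_R = I·|Z_R| = 0.0164 × 42.7 = 0.698 V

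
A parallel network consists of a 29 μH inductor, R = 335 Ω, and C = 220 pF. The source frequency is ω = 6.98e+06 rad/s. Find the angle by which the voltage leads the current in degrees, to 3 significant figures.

X_L = ωL = 202 Ω
X_C = 1/(ωC) = 651 Ω
Parallel: admittances add. Y = 1/R + 1/(jωL) + jωC
Y = (0.00299 − j0.00340) S
|Y| = 0.00453 S → |Z| = 1/|Y| = 221 Ω, ∠Z = −∠Y = 48.8°

48.8°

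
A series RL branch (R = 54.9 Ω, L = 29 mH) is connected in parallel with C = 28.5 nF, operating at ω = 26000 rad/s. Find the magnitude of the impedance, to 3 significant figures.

X_L = ωL = 754 Ω
X_C = 1/(ωC) = 1350 Ω
Branch 1 (R+jX_L): Z₁ = 54.9 + j754 Ω, |Z₁| = 756 Ω
Branch 2 (−jX_C): Z₂ = −j1350 Ω
Parallel: Z = Z₁Z₂/(Z₁+Z₂), |Z| = 1710 Ω, ∠Z = 80.6°

1710 Ω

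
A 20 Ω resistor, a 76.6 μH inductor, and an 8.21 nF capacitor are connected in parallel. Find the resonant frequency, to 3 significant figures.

201 kHz

ω₀ = 1/√(LC) = 1/√(7.66e-05 × 8.21e-09) = 1.261e+06 rad/s
f₀ = ω₀/(2π) = 201 kHz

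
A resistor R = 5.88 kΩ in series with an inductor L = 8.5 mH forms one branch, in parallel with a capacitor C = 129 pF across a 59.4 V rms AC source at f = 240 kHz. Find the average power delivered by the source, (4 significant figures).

ω = 2πf = 1.508e+06 rad/s
X_L = ωL = 12820 Ω
X_C = 1/(ωC) = 5141 Ω
Branch 1 (R+jX_L): Z₁ = 5880 + j12820 Ω, |Z₁| = 14100 Ω
Branch 2 (−jX_C): Z₂ = −j5141 Ω
Parallel: Z = Z₁Z₂/(Z₁+Z₂), |Z| = 7497 Ω, ∠Z = -77.19°
I = V/|Z| = 7.923 mA
P = VI cos φ = 59.4 × 0.007923 × cos(-77.19°) = 104.3 mW

104.3 mW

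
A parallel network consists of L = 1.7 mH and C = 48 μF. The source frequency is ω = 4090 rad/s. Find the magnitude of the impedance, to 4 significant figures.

X_L = ωL = 6.953 Ω
X_C = 1/(ωC) = 5.094 Ω
Parallel: admittances add. Y = 1/(jωL) + jωC
Y = (0 + j0.05250) S
|Y| = 0.05250 S → |Z| = 1/|Y| = 19.05 Ω, ∠Z = −∠Y = -90.00°

19.05 Ω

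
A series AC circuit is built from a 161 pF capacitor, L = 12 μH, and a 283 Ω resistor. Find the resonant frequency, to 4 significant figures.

ω₀ = 1/√(LC) = 1/√(1.2e-05 × 1.61e-10) = 2.275e+07 rad/s
f₀ = ω₀/(2π) = 3.621 MHz

3.621 MHz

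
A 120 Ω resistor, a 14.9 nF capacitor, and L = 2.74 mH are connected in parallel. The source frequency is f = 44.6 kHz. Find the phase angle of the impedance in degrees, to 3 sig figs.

-19.0°

ω = 2πf = 280200 rad/s
X_L = ωL = 768 Ω
X_C = 1/(ωC) = 239 Ω
Parallel: admittances add. Y = 1/R + 1/(jωL) + jωC
Y = (0.00833 + j0.00287) S
|Y| = 0.00881 S → |Z| = 1/|Y| = 113 Ω, ∠Z = −∠Y = -19.0°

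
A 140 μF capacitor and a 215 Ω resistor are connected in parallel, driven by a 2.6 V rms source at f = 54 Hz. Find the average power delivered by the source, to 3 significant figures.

31.4 mW

ω = 2πf = 339.3 rad/s
X_C = 1/(ωC) = 21.1 Ω
Parallel: admittances add. Y = 1/R + jωC
Y = (0.00465 + j0.0475) S
|Y| = 0.0477 S → |Z| = 1/|Y| = 21.0 Ω, ∠Z = −∠Y = -84.4°
I = V/|Z| = 124 mA
P = VI cos φ = 2.6 × 0.124 × cos(-84.4°) = 31.4 mW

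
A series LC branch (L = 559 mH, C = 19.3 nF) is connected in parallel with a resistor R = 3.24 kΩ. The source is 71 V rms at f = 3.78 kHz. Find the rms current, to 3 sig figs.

22.8 mA

ω = 2πf = 23750 rad/s
X_L = ωL = 13300 Ω
X_C = 1/(ωC) = 2180 Ω
Branch 1: Z₁ = R = 3240 Ω
Branch 2 (series LC): Z₂ = j(X_L − X_C) = j11100 Ω
Parallel: Z = Z₁Z₂/(Z₁+Z₂), |Z| = 3110 Ω, ∠Z = 16.3°
I = V/|Z| = 71/3110 = 22.8 mA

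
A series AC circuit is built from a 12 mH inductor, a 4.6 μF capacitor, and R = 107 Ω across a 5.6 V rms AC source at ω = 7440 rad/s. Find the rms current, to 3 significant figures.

45.6 mA

X_L = ωL = 89.3 Ω
X_C = 1/(ωC) = 29.2 Ω
Net reactance X = X_L − X_C = 60.1 Ω
Z = 107 + j60.1 Ω
|Z| = √(107² + 60.1²) = 123 Ω
I = V/|Z| = 5.6/123 = 45.6 mA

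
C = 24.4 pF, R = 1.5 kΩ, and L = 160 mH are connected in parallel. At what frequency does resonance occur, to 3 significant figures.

80.5 kHz

ω₀ = 1/√(LC) = 1/√(0.16 × 2.44e-11) = 506100 rad/s
f₀ = ω₀/(2π) = 80.5 kHz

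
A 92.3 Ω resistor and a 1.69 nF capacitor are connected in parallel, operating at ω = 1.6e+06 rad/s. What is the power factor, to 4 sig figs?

0.9702

X_C = 1/(ωC) = 369.8 Ω
Parallel: admittances add. Y = 1/R + jωC
Y = (0.01083 + j0.002704) S
|Y| = 0.01117 S → |Z| = 1/|Y| = 89.55 Ω, ∠Z = −∠Y = -14.01°
cos φ = cos(-14.01°) = 0.9702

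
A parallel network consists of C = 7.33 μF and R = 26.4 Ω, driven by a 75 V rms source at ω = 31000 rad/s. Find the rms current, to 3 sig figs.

X_C = 1/(ωC) = 4.40 Ω
Parallel: admittances add. Y = 1/R + jωC
Y = (0.0379 + j0.227) S
|Y| = 0.230 S → |Z| = 1/|Y| = 4.34 Ω, ∠Z = −∠Y = -80.5°
I = V/|Z| = 75/4.34 = 17.3 A

17.3 A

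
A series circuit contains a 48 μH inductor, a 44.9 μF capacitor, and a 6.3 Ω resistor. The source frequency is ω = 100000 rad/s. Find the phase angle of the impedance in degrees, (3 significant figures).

36.0°

X_L = ωL = 4.80 Ω
X_C = 1/(ωC) = 0.223 Ω
Net reactance X = X_L − X_C = 4.58 Ω
Z = 6.30 + j4.58 Ω
|Z| = √(6.30² + 4.58²) = 7.79 Ω
∠Z = arctan(4.58/6.30) = 36.0°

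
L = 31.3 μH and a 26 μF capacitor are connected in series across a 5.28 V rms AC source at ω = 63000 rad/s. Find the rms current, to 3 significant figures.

X_L = ωL = 1.97 Ω
X_C = 1/(ωC) = 0.611 Ω
Net reactance X = X_L − X_C = 1.36 Ω
Z = j1.36 Ω
|Z| = √(0² + 1.36²) = 1.36 Ω
I = V/|Z| = 5.28/1.36 = 3.88 A

3.88 A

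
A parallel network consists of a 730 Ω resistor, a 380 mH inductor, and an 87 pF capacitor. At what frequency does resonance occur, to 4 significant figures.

ω₀ = 1/√(LC) = 1/√(0.38 × 8.7e-11) = 173900 rad/s
f₀ = ω₀/(2π) = 27.68 kHz

27.68 kHz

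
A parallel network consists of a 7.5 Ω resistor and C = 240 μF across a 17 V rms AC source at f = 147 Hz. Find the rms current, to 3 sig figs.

ω = 2πf = 923.6 rad/s
X_C = 1/(ωC) = 4.51 Ω
Parallel: admittances add. Y = 1/R + jωC
Y = (0.133 + j0.222) S
|Y| = 0.259 S → |Z| = 1/|Y| = 3.87 Ω, ∠Z = −∠Y = -59.0°
I = V/|Z| = 17/3.87 = 4.40 A

4.40 A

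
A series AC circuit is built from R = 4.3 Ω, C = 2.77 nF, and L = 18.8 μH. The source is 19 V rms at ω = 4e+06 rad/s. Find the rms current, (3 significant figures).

1.21 A

X_L = ωL = 75.2 Ω
X_C = 1/(ωC) = 90.3 Ω
Net reactance X = X_L − X_C = -15.1 Ω
Z = 4.30 − j15.1 Ω
|Z| = √(4.30² + 15.1²) = 15.7 Ω
I = V/|Z| = 19/15.7 = 1.21 A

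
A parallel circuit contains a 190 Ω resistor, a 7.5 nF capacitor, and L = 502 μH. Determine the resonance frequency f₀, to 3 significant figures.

ω₀ = 1/√(LC) = 1/√(0.000502 × 7.5e-09) = 515400 rad/s
f₀ = ω₀/(2π) = 82.0 kHz

82.0 kHz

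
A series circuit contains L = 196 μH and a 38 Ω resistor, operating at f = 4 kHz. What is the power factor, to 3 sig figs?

0.992

ω = 2πf = 25130 rad/s
X_L = ωL = 4.93 Ω
Z = 38.0 + j4.93 Ω
|Z| = √(38.0² + 4.93²) = 38.3 Ω
∠Z = arctan(4.93/38.0) = 7.39°
cos φ = cos(7.39°) = 0.992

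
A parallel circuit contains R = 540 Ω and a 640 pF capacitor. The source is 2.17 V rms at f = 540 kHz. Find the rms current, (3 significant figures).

ω = 2πf = 3.393e+06 rad/s
X_C = 1/(ωC) = 461 Ω
Parallel: admittances add. Y = 1/R + jωC
Y = (0.00185 + j0.00217) S
|Y| = 0.00285 S → |Z| = 1/|Y| = 350 Ω, ∠Z = −∠Y = -49.5°
I = V/|Z| = 2.17/350 = 6.19 mA

6.19 mA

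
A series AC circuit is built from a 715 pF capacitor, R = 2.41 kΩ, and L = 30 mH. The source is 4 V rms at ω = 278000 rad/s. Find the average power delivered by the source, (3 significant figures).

2.30 mW

X_L = ωL = 8340 Ω
X_C = 1/(ωC) = 5030 Ω
Net reactance X = X_L − X_C = 3310 Ω
Z = 2410 + j3310 Ω
|Z| = √(2410² + 3310²) = 4090 Ω
∠Z = arctan(3310/2410) = 53.9°
I = V/|Z| = 977 μA
P = VI cos φ = 4 × 0.000977 × cos(53.9°) = 2.30 mW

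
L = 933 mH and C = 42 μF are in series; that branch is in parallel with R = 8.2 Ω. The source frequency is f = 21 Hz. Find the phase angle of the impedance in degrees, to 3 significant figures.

ω = 2πf = 131.9 rad/s
X_L = ωL = 123 Ω
X_C = 1/(ωC) = 180 Ω
Branch 1: Z₁ = R = 8.20 Ω
Branch 2 (series LC): Z₂ = j(X_L − X_C) = −j57.3 Ω
Parallel: Z = Z₁Z₂/(Z₁+Z₂), |Z| = 8.12 Ω, ∠Z = -8.14°

-8.14°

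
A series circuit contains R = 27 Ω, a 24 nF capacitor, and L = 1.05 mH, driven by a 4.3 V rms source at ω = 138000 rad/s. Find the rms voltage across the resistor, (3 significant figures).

X_L = ωL = 145 Ω
X_C = 1/(ωC) = 302 Ω
Net reactance X = X_L − X_C = -157 Ω
Z = 27.0 − j157 Ω
|Z| = √(27.0² + 157²) = 159 Ω
I = V/|Z| = 27.0 mA
V_R = I·|Z_R| = 0.0270 × 27.0 = 0.729 V

0.729 V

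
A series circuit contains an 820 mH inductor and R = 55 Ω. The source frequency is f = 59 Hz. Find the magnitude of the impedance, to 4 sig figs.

308.9 Ω

ω = 2πf = 370.7 rad/s
X_L = ωL = 304.0 Ω
Z = 55.00 + j304.0 Ω
|Z| = √(55.00² + 304.0²) = 308.9 Ω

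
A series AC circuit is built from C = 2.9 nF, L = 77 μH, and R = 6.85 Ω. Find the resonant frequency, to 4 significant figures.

336.8 kHz

ω₀ = 1/√(LC) = 1/√(7.7e-05 × 2.9e-09) = 2.116e+06 rad/s
f₀ = ω₀/(2π) = 336.8 kHz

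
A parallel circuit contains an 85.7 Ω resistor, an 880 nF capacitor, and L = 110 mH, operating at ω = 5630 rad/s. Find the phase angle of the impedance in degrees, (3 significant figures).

-16.0°

X_L = ωL = 619 Ω
X_C = 1/(ωC) = 202 Ω
Parallel: admittances add. Y = 1/R + 1/(jωL) + jωC
Y = (0.0117 + j0.00334) S
|Y| = 0.0121 S → |Z| = 1/|Y| = 82.4 Ω, ∠Z = −∠Y = -16.0°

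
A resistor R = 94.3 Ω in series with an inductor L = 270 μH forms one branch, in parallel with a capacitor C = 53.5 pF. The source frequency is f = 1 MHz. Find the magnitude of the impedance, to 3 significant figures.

ω = 2πf = 6.283e+06 rad/s
X_L = ωL = 1700 Ω
X_C = 1/(ωC) = 2970 Ω
Branch 1 (R+jX_L): Z₁ = 94.3 + j1700 Ω, |Z₁| = 1700 Ω
Branch 2 (−jX_C): Z₂ = −j2970 Ω
Parallel: Z = Z₁Z₂/(Z₁+Z₂), |Z| = 3940 Ω, ∠Z = 82.6°

3940 Ω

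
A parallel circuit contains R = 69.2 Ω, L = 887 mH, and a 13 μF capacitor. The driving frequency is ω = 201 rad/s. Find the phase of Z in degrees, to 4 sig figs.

11.71°

X_L = ωL = 178.3 Ω
X_C = 1/(ωC) = 382.7 Ω
Parallel: admittances add. Y = 1/R + 1/(jωL) + jωC
Y = (0.01445 − j0.002996) S
|Y| = 0.01476 S → |Z| = 1/|Y| = 67.76 Ω, ∠Z = −∠Y = 11.71°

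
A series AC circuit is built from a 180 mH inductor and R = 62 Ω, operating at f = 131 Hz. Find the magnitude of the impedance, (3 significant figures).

ω = 2πf = 823.1 rad/s
X_L = ωL = 148 Ω
Z = 62.0 + j148 Ω
|Z| = √(62.0² + 148²) = 161 Ω

161 Ω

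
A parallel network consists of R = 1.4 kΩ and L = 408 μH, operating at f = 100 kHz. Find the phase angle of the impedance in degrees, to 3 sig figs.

ω = 2πf = 628300 rad/s
X_L = ωL = 256 Ω
Parallel: admittances add. Y = 1/R + 1/(jωL)
Y = (0.000714 − j0.00390) S
|Y| = 0.00397 S → |Z| = 1/|Y| = 252 Ω, ∠Z = −∠Y = 79.6°

79.6°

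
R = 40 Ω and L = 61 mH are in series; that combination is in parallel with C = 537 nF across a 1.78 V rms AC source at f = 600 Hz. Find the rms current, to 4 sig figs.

ω = 2πf = 3770 rad/s
X_L = ωL = 230.0 Ω
X_C = 1/(ωC) = 494.0 Ω
Branch 1 (R+jX_L): Z₁ = 40.00 + j230.0 Ω, |Z₁| = 233.4 Ω
Branch 2 (−jX_C): Z₂ = −j494.0 Ω
Parallel: Z = Z₁Z₂/(Z₁+Z₂), |Z| = 431.8 Ω, ∠Z = 71.52°
I = V/|Z| = 1.78/431.8 = 4.122 mA

4.122 mA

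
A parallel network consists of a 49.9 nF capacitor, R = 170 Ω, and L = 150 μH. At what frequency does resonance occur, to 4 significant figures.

ω₀ = 1/√(LC) = 1/√(0.00015 × 4.99e-08) = 365500 rad/s
f₀ = ω₀/(2π) = 58.17 kHz

58.17 kHz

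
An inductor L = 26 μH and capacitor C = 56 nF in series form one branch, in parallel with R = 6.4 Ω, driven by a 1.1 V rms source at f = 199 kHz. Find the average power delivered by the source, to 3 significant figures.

ω = 2πf = 1.25e+06 rad/s
X_L = ωL = 32.5 Ω
X_C = 1/(ωC) = 14.3 Ω
Branch 1: Z₁ = R = 6.40 Ω
Branch 2 (series LC): Z₂ = j(X_L − X_C) = j18.2 Ω
Parallel: Z = Z₁Z₂/(Z₁+Z₂), |Z| = 6.04 Ω, ∠Z = 19.3°
I = V/|Z| = 182 mA
P = VI cos φ = 1.1 × 0.182 × cos(19.3°) = 189 mW

189 mW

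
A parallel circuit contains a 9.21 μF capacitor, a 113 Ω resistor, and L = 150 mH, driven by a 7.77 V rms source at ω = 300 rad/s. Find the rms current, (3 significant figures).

166 mA

X_L = ωL = 45.0 Ω
X_C = 1/(ωC) = 362 Ω
Parallel: admittances add. Y = 1/R + 1/(jωL) + jωC
Y = (0.00885 − j0.0195) S
|Y| = 0.0214 S → |Z| = 1/|Y| = 46.8 Ω, ∠Z = −∠Y = 65.5°
I = V/|Z| = 7.77/46.8 = 166 mA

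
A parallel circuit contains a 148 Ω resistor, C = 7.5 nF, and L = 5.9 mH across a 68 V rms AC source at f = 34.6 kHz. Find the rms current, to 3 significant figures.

ω = 2πf = 217400 rad/s
X_L = ωL = 1280 Ω
X_C = 1/(ωC) = 613 Ω
Parallel: admittances add. Y = 1/R + 1/(jωL) + jωC
Y = (0.00676 + j0.000851) S
|Y| = 0.00681 S → |Z| = 1/|Y| = 147 Ω, ∠Z = −∠Y = -7.18°
I = V/|Z| = 68/147 = 463 mA

463 mA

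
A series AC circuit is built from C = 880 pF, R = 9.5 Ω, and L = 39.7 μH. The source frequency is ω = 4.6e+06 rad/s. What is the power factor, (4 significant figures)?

0.1459

X_L = ωL = 182.6 Ω
X_C = 1/(ωC) = 247.0 Ω
Net reactance X = X_L − X_C = -64.42 Ω
Z = 9.500 − j64.42 Ω
|Z| = √(9.500² + 64.42²) = 65.11 Ω
∠Z = arctan(-64.42/9.500) = -81.61°
cos φ = cos(-81.61°) = 0.1459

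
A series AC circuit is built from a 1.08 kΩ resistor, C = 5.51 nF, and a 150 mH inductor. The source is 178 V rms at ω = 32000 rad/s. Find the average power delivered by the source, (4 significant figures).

17.77 W

X_L = ωL = 4800 Ω
X_C = 1/(ωC) = 5672 Ω
Net reactance X = X_L − X_C = -871.5 Ω
Z = 1080 − j871.5 Ω
|Z| = √(1080² + 871.5²) = 1388 Ω
∠Z = arctan(-871.5/1080) = -38.90°
I = V/|Z| = 128.3 mA
P = VI cos φ = 178 × 0.1283 × cos(-38.90°) = 17.77 W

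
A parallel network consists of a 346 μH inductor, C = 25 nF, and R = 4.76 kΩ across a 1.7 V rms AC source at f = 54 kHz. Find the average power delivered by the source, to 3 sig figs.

ω = 2πf = 339300 rad/s
X_L = ωL = 117 Ω
X_C = 1/(ωC) = 118 Ω
Parallel: admittances add. Y = 1/R + 1/(jωL) + jωC
Y = (0.000210 − j3.59e-05) S
|Y| = 0.000213 S → |Z| = 1/|Y| = 4690 Ω, ∠Z = −∠Y = 9.71°
I = V/|Z| = 362 μA
P = VI cos φ = 1.7 × 0.000362 × cos(9.71°) = 607 μW

607 μW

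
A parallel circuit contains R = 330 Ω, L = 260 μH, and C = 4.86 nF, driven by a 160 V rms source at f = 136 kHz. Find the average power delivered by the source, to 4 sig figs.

77.58 W

ω = 2πf = 854500 rad/s
X_L = ωL = 222.2 Ω
X_C = 1/(ωC) = 240.8 Ω
Parallel: admittances add. Y = 1/R + 1/(jωL) + jωC
Y = (0.003030 − j0.0003481) S
|Y| = 0.003050 S → |Z| = 1/|Y| = 327.8 Ω, ∠Z = −∠Y = 6.552°
I = V/|Z| = 488.0 mA
P = VI cos φ = 160 × 0.4880 × cos(6.552°) = 77.58 W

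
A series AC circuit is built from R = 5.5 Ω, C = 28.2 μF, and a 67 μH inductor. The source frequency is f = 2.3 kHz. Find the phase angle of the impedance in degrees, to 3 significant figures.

-15.1°

ω = 2πf = 14450 rad/s
X_L = ωL = 0.968 Ω
X_C = 1/(ωC) = 2.45 Ω
Net reactance X = X_L − X_C = -1.49 Ω
Z = 5.50 − j1.49 Ω
|Z| = √(5.50² + 1.49²) = 5.70 Ω
∠Z = arctan(-1.49/5.50) = -15.1°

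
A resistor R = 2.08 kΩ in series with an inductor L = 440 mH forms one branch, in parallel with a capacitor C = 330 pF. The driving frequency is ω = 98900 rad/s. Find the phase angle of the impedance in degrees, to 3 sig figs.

X_L = ωL = 43500 Ω
X_C = 1/(ωC) = 30600 Ω
Branch 1 (R+jX_L): Z₁ = 2080 + j43500 Ω, |Z₁| = 43600 Ω
Branch 2 (−jX_C): Z₂ = −j30600 Ω
Parallel: Z = Z₁Z₂/(Z₁+Z₂), |Z| = 102000 Ω, ∠Z = -83.6°

-83.6°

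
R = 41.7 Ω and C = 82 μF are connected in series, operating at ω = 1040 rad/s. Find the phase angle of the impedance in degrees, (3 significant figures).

X_C = 1/(ωC) = 11.7 Ω
Z = 41.7 − j11.7 Ω
|Z| = √(41.7² + 11.7²) = 43.3 Ω
∠Z = arctan(-11.7/41.7) = -15.7°

-15.7°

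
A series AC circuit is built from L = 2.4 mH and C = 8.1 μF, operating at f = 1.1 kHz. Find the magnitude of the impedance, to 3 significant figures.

ω = 2πf = 6912 rad/s
X_L = ωL = 16.6 Ω
X_C = 1/(ωC) = 17.9 Ω
Net reactance X = X_L − X_C = -1.27 Ω
Z = − j1.27 Ω
|Z| = √(0² + 1.27²) = 1.27 Ω

1.27 Ω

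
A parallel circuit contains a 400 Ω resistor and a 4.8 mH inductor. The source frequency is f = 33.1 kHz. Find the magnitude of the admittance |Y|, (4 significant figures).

2.693 mS

ω = 2πf = 208000 rad/s
X_L = ωL = 998.3 Ω
Parallel: admittances add. Y = 1/R + 1/(jωL)
Y = (0.002500 − j0.001002) S
|Y| = 0.002693 S → |Z| = 1/|Y| = 371.3 Ω, ∠Z = −∠Y = 21.84°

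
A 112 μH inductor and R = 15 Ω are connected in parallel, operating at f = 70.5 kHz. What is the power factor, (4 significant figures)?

0.9572

ω = 2πf = 443000 rad/s
X_L = ωL = 49.61 Ω
Parallel: admittances add. Y = 1/R + 1/(jωL)
Y = (0.06667 − j0.02016) S
|Y| = 0.06965 S → |Z| = 1/|Y| = 14.36 Ω, ∠Z = −∠Y = 16.82°
cos φ = cos(16.82°) = 0.9572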